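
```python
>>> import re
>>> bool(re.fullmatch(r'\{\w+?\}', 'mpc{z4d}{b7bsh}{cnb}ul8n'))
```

`fullmatch` succeeds only if the pattern covers the string from start to end.
Here there's no way to consume every character, so the call returns None, and `bool(None)` is False.

False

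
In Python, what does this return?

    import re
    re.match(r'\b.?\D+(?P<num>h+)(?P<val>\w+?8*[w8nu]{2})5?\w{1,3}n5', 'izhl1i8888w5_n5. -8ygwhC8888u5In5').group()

The pattern matches a word boundary (`\b`, zero-width); then optionally any character; then one or more of a non-digit; then one or more of a literal 'h' (captured as 'num'); then one or more of a word character (lazy), then zero or more of a literal '8', then exactly 2 of one of [w8nu] (captured as 'val'); then optionally a literal '5', then 1 to 3 of a word character, then the literal 'n5'.
`re.match` only tries the pattern at the start of the string.
The match spans [0:15] → 'izhl1i8888w5_n5'.
Captured: group 1 = 'h', group 2 = 'l1i8888w'.

'izhl1i8888w5_n5'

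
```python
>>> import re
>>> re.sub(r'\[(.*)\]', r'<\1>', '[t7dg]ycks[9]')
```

'<t7dg]ycks[9>'

Matches: at [0:13] → '[t7dg]ycks[9]'.
Each match is replaced using the text its own group 1 captured.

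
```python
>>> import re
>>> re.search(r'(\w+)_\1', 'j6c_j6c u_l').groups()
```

('j6c',)

The match spans [0:7] → 'j6c_j6c'.
Captured: group 1 = 'j6c'.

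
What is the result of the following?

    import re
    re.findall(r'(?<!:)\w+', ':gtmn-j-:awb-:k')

['tmn', 'j', 'wb']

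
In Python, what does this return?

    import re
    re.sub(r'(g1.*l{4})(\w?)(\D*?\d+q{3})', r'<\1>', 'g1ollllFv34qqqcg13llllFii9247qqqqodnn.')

Pattern: the literal 'g1', then zero or more of any character, then exactly 4 of the literal 'l' (captured); then optionally a word character (captured); then zero or more of a non-digit (lazy), then one or more of a digit, then exactly 3 of a literal 'q' (captured).
Matches: at [0:32] → 'g1ollllFv34qqqcg13llllFii9247qqq'.
Each match is replaced using the text its own group 1 captured.

'<g1ollllFv34qqqcg13llll>qodnn.'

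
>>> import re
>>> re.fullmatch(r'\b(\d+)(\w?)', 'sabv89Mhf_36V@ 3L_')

None

`fullmatch` succeeds only if the pattern covers the string from start to end.
Here the string isn't matched end-to-end, so the call returns None.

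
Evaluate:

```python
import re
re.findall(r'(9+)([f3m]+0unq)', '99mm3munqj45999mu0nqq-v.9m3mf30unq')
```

This matches one or more of a literal '9' (captured); then one or more of one of [f3m], then the literal '0un', then a literal 'q' (captured).
Matches: at [24:34] match '9m3mf30unq', groups = ('9', 'm3mf30unq').
2 groups means the one result is a tuple of 2 captured strings — 1 here.

[('9', 'm3mf30unq')]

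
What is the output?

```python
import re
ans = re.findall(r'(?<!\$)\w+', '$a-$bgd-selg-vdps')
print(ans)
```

['gd', 'selg', 'vdps']

A negative assertion filters positions out without eating any characters.
With no groups in the pattern, `findall` gives back each whole match — 3 here.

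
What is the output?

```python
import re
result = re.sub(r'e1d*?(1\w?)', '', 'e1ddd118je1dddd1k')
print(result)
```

8j

This matches the literal 'e1', then zero or more of the literal 'd' (lazy); then a literal '1', then optionally a word character (captured).
Matches: at [0:7] → 'e1ddd11'; at [9:17] → 'e1dddd1k'.
Each match is replaced by ''.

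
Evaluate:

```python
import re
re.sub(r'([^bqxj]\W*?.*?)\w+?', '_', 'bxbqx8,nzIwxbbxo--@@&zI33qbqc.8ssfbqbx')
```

'bxbqx___bbx___bq___qbx'

Pattern: any character except [bqxj], then zero or more of a non-word character (lazy), then zero or more of any character (lazy) (captured); then one or more of a word character (lazy).
Because the quantifier is non-greedy, it stops expanding at the earliest point where the rest of the pattern can succeed.
Matches: at [5:8] → '8,n'; at [8:10] → 'zI'; at [10:12] → 'wx'; at [15:22] → 'o--@@&z'; at [22:24] → 'I3'; ….
Every occurrence is swapped for '_'.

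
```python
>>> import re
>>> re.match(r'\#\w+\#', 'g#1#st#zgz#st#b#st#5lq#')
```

None

`re.match` won't scan ahead — the pattern has to work from the very first character.
Here the pattern fails at index 0, so the call returns None.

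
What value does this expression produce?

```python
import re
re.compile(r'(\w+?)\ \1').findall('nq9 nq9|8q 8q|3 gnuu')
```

['nq9', '8q']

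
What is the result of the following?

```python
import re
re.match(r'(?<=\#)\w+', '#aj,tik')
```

None

The lookaround is zero-width — it requires the adjacent text to match without consuming it, so the asserted text isn't part of the match.
`match` is anchored at position 0; if the pattern doesn't fit there, it returns None.
Here position 0 doesn't satisfy it, so the call returns None.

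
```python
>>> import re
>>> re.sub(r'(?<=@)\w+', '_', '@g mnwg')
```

The positive lookaround only admits positions where the adjacent text matches; those characters stay outside the span.
Each match is replaced by '_'.

'@_ mnwg'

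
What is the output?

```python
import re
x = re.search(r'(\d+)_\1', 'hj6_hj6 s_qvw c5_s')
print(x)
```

None

A backreference is literal: `\1` must see the identical characters the first group matched.
Here the pattern never matches, so the call returns None.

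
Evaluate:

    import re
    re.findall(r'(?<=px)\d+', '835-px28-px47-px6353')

The lookaround is zero-width — it requires the adjacent text to match without consuming it, so the asserted text isn't part of the match.
Scanning left to right: at [6:8] → '28'; at [11:13] → '47'; at [16:20] → '6353'.
With no groups in the pattern, `findall` gives back each whole match — 3 here.

['28', '47', '6353']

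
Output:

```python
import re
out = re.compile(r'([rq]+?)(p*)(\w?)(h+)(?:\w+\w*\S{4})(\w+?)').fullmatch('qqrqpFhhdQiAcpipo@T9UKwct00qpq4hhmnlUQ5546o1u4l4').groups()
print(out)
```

('qqrq', 'p', 'F', 'hh', 'Kwct00qpq4hhmnlUQ5546o1u4l4')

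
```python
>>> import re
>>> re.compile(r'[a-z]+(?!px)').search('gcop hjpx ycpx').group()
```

The negative lookaround is zero-width — it rules out positions where the adjacent text would match, without consuming anything.
`search` walks the string left to right and returns the first match it finds.
The match spans [0:4] → 'gcop'.

'gcop'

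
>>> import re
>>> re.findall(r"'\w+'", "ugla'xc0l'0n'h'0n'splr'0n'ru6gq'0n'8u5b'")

["'xc0l'", "'h'", "'splr'", "'ru6gq'", "'8u5b'"]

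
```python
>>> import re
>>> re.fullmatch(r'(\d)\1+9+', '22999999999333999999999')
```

None

After group 1 captures some text, `\1` only succeeds where that same text appears again.
`re.fullmatch` is like wrapping the pattern in `^…$` (in single-line mode).
Here the string isn't matched end-to-end, so the call returns None.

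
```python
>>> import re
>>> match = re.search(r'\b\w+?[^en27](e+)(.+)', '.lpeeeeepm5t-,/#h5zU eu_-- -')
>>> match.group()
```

This matches a word boundary (`\b`, zero-width); then one or more of a word character (lazy); then any character except [en27]; then one or more of a literal 'e' (captured); then one or more of any character (captured).
Unlike `match`, `search` isn't anchored — it looks for the pattern anywhere in the string.
The match spans [1:28] → 'lpeeeeepm5t-,/#h5zU eu_-- -'.
Captured: group 1 = 'eeeee', group 2 = 'pm5t-,/#h5zU eu_-- -'.

'lpeeeeepm5t-,/#h5zU eu_-- -'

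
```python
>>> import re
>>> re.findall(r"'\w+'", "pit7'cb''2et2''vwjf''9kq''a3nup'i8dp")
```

["'cb'", "'2et2'", "'vwjf'", "'9kq'", "'a3nup'"]

With no groups in the pattern, `findall` gives back each whole match — 5 here.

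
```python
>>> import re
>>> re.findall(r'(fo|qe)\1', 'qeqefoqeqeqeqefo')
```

A backreference is literal: `\1` must see the identical characters the first group matched.
Matches: at [0:4] match 'qeqe', group 1 = 'qe'; at [6:10] match 'qeqe', group 1 = 'qe'; at [10:14] match 'qeqe', group 1 = 'qe'.
`findall` collects group 1 from each match (3 total).

['qe', 'qe', 'qe']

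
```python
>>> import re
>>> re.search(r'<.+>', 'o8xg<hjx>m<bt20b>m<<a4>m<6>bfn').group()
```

'<hjx>m<bt20b>m<<a4>m<6>'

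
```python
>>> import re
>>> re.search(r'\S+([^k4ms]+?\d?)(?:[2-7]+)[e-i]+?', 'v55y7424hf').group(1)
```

'2'

This matches one or more of a non-whitespace character; then one or more of any character except [k4ms] (lazy), then optionally a digit (captured); then one or more of a character in [2-7] (non-capturing group); then one or more of a character in [e-i] (lazy).
A `+?`/`*?`/`{m,n}?` starts at its minimum and grows only as far as needed for what follows to match.
Unlike `match`, `search` isn't anchored — it looks for the pattern anywhere in the string.
The match spans [0:9] → 'v55y7424h'.
Captured: group 1 = '2'.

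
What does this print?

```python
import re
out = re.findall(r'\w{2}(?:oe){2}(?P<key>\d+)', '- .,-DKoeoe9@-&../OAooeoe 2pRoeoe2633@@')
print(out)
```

['9', '2633']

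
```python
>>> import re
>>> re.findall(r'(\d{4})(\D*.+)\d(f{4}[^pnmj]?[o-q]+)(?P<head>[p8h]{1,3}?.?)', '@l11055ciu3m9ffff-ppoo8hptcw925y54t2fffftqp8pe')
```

[('1105', '5ciu3m9ffff-ppoo8hptcw925y54t', 'fffftqp', '8p')]

The pattern matches exactly 4 of a digit (captured); then zero or more of a non-digit, then one or more of any character (captured); then a digit; then exactly 4 of a literal 'f', then optionally any character except [pnmj], then one or more of a character in [o-q] (captured); then 1 to 3 of one of [p8h] (lazy), then optionally any character (captured as 'head').
A `+?`/`*?`/`{m,n}?` starts at its minimum and grows only as far as needed for what follows to match.
Scanning left to right: at [2:45] match '11055ciu3m9ffff-ppoo8hptcw925y54t2fffftqp8p', groups = ('1105', '5ciu3m9ffff-ppoo8hptcw925y54t', 'fffftqp', '8p').
With 4 capturing groups, `findall` returns a 4-tuple per match.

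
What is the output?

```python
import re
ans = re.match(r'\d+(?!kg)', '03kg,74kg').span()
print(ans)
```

(0, 1)

The negative lookaround is zero-width — it rules out positions where the adjacent text would match, without consuming anything.
`re.match` won't scan ahead — the pattern has to work from the very first character.
The match spans [0:1] → '0'.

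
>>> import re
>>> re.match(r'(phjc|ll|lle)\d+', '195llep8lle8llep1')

`re.match` only tries the pattern at the start of the string.
Here the string doesn't start with a match, so the call returns None.

None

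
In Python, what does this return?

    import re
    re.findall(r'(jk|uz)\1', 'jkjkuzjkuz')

The backreference `\1` re-matches whatever the first group consumed, character for character.
Matches: at [0:4] match 'jkjk', group 1 = 'jk'.
With a single group, `findall` returns only what that group captured — 1 item.

['jk']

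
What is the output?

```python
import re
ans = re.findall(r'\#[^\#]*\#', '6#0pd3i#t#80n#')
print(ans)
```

Since nothing is captured, `findall` lists the 2 matched substrings directly.

['#0pd3i#', '#80n#']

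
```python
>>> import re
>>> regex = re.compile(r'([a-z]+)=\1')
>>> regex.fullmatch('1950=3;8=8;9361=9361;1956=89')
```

None

For `fullmatch`, every character of the input must be accounted for by the pattern.
Here the pattern can't cover the whole string, so the call returns None.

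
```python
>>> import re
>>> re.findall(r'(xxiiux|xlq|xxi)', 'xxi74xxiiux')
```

Alternation isn't longest-match — the leftmost alternative that fits at this position is chosen.
One capturing group, so `findall` returns just the captured substring from each match — 2 in all.

['xxi', 'xxiiux']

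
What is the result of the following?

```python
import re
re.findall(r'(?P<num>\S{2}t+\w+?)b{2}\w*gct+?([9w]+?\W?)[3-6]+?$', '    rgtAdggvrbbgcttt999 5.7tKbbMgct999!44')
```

[('.7tK', '999!')]

This matches exactly 2 of a non-whitespace character, then one or more of the literal 't', then one or more of a word character (lazy) (captured as 'num'); then exactly 2 of the literal 'b', then zero or more of a word character, then the literal 'gc'; then one or more of a literal 't' (lazy); then one or more of one of [9w] (lazy), then optionally a non-word character (captured); then one or more of a character in [3-6] (lazy); then anchored at the end.
Multiple groups make `findall` return tuples — one 2-tuple for the one match.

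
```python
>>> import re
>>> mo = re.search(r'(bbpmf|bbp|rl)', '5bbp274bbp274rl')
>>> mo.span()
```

`re.search` scans for the first position where the pattern succeeds.
The match spans [1:4] → 'bbp'.
Captured: group 1 = 'bbp'.

(1, 4)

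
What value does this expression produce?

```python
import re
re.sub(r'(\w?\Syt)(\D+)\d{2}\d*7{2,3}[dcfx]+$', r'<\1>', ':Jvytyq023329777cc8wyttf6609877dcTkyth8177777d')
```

':Jvytyq023329777cc8wyttf6609877dc<Tkyt>'

The pattern matches optionally a word character, then a non-whitespace character, then the literal 'yt' (captured); then one or more of a non-digit (captured); then exactly 2 of a digit; then zero or more of a digit, then 2 to 3 of the literal '7', then one or more of one of [dcfx]; then anchored at the end.
Matches: at [33:46] → 'Tkyth8177777d'.
`\1` in the replacement pulls in group 1's text for each match.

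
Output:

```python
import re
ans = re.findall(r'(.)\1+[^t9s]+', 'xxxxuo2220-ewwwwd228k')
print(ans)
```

The backreference `\1` re-matches whatever the first group consumed, character for character.
`findall` collects group 1 from the one match (1 total).

['x']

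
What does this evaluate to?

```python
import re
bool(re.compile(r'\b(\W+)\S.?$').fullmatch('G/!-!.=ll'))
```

The pattern matches a word boundary (`\b`, zero-width); then one or more of a non-word character (captured); then a non-whitespace character, then optionally any character; then anchored at the end.
For `fullmatch`, every character of the input must be accounted for by the pattern.
Here the pattern can't cover the whole string, so the call returns None, and `bool(None)` is False.

False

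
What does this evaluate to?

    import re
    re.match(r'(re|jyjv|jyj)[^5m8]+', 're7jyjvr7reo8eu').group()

're7jyjvr7reo'

`re.match` only tries the pattern at the start of the string.
The match spans [0:12] → 're7jyjvr7reo'.
Captured: group 1 = 're'.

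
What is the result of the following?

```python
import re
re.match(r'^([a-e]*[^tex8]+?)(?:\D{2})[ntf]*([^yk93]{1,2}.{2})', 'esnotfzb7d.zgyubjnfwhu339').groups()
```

('es', 'zb7d')

The match spans [0:10] → 'esnotfzb7d'.
Captured: group 1 = 'es', group 2 = 'zb7d'.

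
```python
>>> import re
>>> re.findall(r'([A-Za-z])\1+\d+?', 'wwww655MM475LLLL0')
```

['w', 'M', 'L']

`\1` has to match the exact text group 1 already captured.
Scanning left to right: at [0:5] match 'wwww6', group 1 = 'w'; at [7:10] match 'MM4', group 1 = 'M'; at [12:17] match 'LLLL0', group 1 = 'L'.
Because there's exactly one group, `findall` drops the full match and keeps group 1 from each hit.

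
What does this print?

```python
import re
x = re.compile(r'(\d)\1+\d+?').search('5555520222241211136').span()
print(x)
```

`\1` has to match the exact text group 1 already captured.
`search` walks the string left to right and returns the first match it finds.
The match spans [0:6] → '555552'.
Captured: group 1 = '5'.

(0, 6)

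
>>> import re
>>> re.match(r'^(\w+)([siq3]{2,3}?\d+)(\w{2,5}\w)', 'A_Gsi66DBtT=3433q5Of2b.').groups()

('A_G', 'si66', 'DBtT')

The pattern matches anchored at the start of the string; then one or more of a word character (captured); then 2 to 3 of one of [siq3] (lazy), then one or more of a digit (captured); then 2 to 5 of a word character, then a word character (captured).
`re.match` only tries the pattern at the start of the string.
The match spans [0:11] → 'A_Gsi66DBtT'.
Captured: group 1 = 'A_G', group 2 = 'si66', group 3 = 'DBtT'.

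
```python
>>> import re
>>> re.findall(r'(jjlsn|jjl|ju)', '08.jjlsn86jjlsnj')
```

['jjlsn', 'jjlsn']

The regex engine tests alternatives in the order written; an earlier branch that matches wins even if a later one would match more.
One capturing group, so `findall` returns just the captured substring from each match — 2 in all.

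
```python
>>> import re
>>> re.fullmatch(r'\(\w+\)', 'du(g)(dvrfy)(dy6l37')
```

None

`re.fullmatch` requires the pattern to consume the entire string.
Here the pattern can't cover the whole string, so the call returns None.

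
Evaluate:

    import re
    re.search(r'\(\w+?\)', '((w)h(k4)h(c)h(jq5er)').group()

`re.search` tries every starting position until one works.
The match spans [1:4] → '(w)'.

'(w)'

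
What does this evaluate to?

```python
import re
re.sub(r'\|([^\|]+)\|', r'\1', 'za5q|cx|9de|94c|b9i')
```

'za5qcx9de94cb9i'

Each match is replaced using the text its own group 1 captured.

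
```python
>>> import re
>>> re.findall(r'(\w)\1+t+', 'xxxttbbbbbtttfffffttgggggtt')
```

`\1` is not a pattern — it's the concrete string captured by group 1, re-applied verbatim.
Matches: at [0:5] match 'xxxtt', group 1 = 'x'; at [5:13] match 'bbbbbttt', group 1 = 'b'; at [13:20] match 'ffffftt', group 1 = 'f'; at [20:27] match 'gggggtt', group 1 = 'g'.
Because there's exactly one group, `findall` drops the full match and keeps group 1 from each hit.

['x', 'b', 'f', 'g']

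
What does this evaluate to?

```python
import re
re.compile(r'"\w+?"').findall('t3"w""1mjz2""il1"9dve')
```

['"w"', '"1mjz2"', '"il1"']

No capturing groups, so `findall` returns the 3 full match strings.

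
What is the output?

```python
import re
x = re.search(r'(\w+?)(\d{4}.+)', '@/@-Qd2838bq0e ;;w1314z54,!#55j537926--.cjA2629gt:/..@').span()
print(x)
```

(4, 54)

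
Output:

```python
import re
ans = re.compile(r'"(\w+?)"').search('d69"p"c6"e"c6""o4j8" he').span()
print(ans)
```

Unlike `match`, `search` isn't anchored — it looks for the pattern anywhere in the string.
The match spans [3:6] → '"p"'.
Captured: group 1 = 'p'.

(3, 6)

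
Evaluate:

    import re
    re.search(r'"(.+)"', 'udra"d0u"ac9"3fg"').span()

(4, 17)

Unlike `match`, `search` isn't anchored — it looks for the pattern anywhere in the string.
The match spans [4:17] → '"d0u"ac9"3fg"'.
Captured: group 1 = 'd0u"ac9"3fg'.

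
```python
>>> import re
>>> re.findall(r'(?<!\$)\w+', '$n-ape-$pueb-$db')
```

`(?!…)`/`(?<!…)` only lets a position through if the neighbouring text does NOT match; no characters are consumed.
Since nothing is captured, `findall` lists the 3 matched substrings directly.

['ape', 'ueb', 'b']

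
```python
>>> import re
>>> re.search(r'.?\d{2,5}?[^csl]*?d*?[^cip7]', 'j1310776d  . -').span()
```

(0, 4)

Pattern: optionally any character, then 2 to 5 of a digit (lazy); then zero or more of any character except [csl] (lazy), then zero or more of the literal 'd' (lazy), then any character except [cip7].
Because the quantifier is non-greedy, it stops expanding at the earliest point where the rest of the pattern can succeed.
`re.search` tries every starting position until one works.
The match spans [0:4] → 'j131'.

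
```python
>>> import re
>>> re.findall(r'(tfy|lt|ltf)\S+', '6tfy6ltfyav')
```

['tfy']

`findall` collects group 1 from the one match (1 total).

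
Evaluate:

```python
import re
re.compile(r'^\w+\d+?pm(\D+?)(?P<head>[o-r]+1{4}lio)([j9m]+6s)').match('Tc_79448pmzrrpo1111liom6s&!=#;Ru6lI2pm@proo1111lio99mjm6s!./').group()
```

With `match`, the pattern is implicitly anchored at the beginning.
The match spans [0:25] → 'Tc_79448pmzrrpo1111liom6s'.

'Tc_79448pmzrrpo1111liom6s'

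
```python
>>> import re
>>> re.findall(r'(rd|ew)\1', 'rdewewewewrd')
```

['ew', 'ew']

`\1` is not a pattern — it's the concrete string captured by group 1, re-applied verbatim.
With a single group, `findall` returns only what that group captured — 2 items.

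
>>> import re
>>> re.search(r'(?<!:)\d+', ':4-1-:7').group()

'1'

Because the assertion is negative and zero-width, positions next to the forbidden text are skipped.
The match spans [3:4] → '1'.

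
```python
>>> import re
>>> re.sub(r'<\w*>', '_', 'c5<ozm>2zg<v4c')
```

'c5_2zg<v4c'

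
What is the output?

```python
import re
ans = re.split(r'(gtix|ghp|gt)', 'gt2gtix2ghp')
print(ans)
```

['', 'gt', '2', 'gtix', '2', 'ghp', '']

Alternation isn't longest-match — the leftmost alternative that fits at this position is chosen.
With a capturing group present, the delimiter's captured portion is kept in the result list.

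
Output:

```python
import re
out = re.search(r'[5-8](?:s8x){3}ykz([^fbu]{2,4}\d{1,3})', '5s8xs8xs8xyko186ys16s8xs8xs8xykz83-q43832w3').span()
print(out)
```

The match spans [19:39] → '6s8xs8xs8xykz83-q438'.

(19, 39)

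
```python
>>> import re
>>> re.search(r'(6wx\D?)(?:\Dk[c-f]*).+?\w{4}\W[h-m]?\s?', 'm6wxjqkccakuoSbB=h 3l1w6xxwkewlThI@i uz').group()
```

The pattern matches the literal '6wx', then optionally a non-digit (captured); then a non-digit, then a literal 'k', then zero or more of a character in [c-f] (non-capturing group); then one or more of any character (lazy), then exactly 4 of a word character; then a non-word character, then optionally a character in [h-m], then optionally whitespace.
A `+?`/`*?`/`{m,n}?` starts at its minimum and grows only as far as needed for what follows to match.
`search` walks the string left to right and returns the first match it finds.
The match spans [1:19] → '6wxjqkccakuoSbB=h '.
Captured: group 1 = '6wxj'.

'6wxjqkccakuoSbB=h '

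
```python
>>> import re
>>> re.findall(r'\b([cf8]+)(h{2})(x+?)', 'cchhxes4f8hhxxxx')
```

The pattern matches a word boundary (`\b`, zero-width); then one or more of one of [cf8] (captured); then exactly 2 of a literal 'h' (captured); then one or more of a literal 'x' (lazy) (captured).
Scanning left to right: at [0:5] match 'cchhx', groups = ('cc', 'hh', 'x').
Multiple groups make `findall` return tuples — one 3-tuple for the one match.

[('cc', 'hh', 'x')]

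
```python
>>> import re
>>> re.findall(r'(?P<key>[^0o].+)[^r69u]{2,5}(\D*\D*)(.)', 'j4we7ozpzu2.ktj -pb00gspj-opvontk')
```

This matches any character except [0o], then one or more of any character (captured as 'key'); then 2 to 5 of any character except [r69u]; then zero or more of a non-digit, then zero or more of a non-digit (captured); then any character (captured).
Scanning left to right: at [0:33] match 'j4we7ozpzu2.ktj -pb00gspj-opvontk', groups = ('j4we7ozpzu2.ktj -pb00gspj-opvo', '', 'k').
With 3 capturing groups, `findall` returns a 3-tuple per match.

[('j4we7ozpzu2.ktj -pb00gspj-opvo', '', 'k')]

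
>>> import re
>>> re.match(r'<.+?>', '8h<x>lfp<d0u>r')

With `match`, the pattern is implicitly anchored at the beginning.
Here the string doesn't start with a match, so the call returns None.

None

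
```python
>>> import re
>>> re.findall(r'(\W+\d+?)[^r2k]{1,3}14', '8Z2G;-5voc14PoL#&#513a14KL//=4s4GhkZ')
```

[';-5', '#&#5']

Because the quantifier is non-greedy, it stops expanding at the earliest point where the rest of the pattern can succeed.
`findall` collects group 1 from each match (2 total).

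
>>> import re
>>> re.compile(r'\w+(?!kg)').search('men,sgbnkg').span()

(0, 3)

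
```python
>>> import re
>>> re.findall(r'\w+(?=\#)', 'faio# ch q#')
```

['faio', 'q']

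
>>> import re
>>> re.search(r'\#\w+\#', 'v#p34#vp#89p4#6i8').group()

'#p34#'

`search` walks the string left to right and returns the first match it finds.
The match spans [1:6] → '#p34#'.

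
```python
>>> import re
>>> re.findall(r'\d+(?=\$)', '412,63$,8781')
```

['63']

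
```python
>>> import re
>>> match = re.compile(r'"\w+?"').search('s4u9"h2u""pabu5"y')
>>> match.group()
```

The match spans [4:9] → '"h2u"'.

'"h2u"'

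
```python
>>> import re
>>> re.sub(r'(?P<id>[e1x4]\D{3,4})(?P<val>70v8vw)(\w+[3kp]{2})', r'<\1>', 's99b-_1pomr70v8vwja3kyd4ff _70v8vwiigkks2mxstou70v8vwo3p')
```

's99b-_<1pomr>yd<4ff _>'

`\1` in the replacement pulls in group 1's text for each match.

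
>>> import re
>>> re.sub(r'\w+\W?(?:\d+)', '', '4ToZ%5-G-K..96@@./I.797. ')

This matches one or more of a word character, then optionally a non-word character; then one or more of a digit (non-capturing group).
Matches: at [0:6] → '4ToZ%5'; at [12:14] → '96'; at [18:23] → 'I.797'.
`sub` substitutes '' at each match site.

'-G-K..@@./. '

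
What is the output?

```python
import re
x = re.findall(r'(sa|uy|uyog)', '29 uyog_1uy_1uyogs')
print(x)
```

['uy', 'uy', 'uy']

Branches in `(...|...)` are attempted left-to-right; the first branch that allows the whole pattern to succeed is taken.
One capturing group, so `findall` returns just the captured substring from each match — 3 in all.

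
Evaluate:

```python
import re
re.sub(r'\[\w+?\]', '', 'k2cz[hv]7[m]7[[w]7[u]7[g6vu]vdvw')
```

Matches: at [4:8] → '[hv]'; at [9:12] → '[m]'; at [14:17] → '[w]'; at [18:21] → '[u]'; at [22:28] → '[g6vu]'.
Every occurrence is swapped for ''.

'k2cz77[77vdvw'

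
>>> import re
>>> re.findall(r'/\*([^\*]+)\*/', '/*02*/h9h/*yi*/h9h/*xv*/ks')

Because there's exactly one group, `findall` drops the full match and keeps group 1 from each hit.

['02', 'yi', 'xv']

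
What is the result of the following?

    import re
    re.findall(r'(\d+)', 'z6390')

Pattern: one or more of a digit (captured).
One capturing group, so `findall` returns just the captured substring from the one match — 1 in all.

['6390']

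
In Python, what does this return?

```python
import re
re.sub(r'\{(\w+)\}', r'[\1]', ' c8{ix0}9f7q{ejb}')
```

`\1` in the replacement pulls in group 1's text for each match.

' c8[ix0]9f7q[ejb]'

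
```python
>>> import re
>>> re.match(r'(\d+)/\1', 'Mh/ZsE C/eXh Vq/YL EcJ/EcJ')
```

`match` is anchored at position 0; if the pattern doesn't fit there, it returns None.
Here the string doesn't start with a match, so the call returns None.

None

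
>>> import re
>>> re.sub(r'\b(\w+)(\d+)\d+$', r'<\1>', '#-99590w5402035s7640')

Pattern: a word boundary (`\b`, zero-width); then one or more of a word character (captured); then one or more of a digit (captured); then one or more of a digit; then anchored at the end.
The replacement refers to a captured group, so each match is rewritten using its own captured text.

'#-<99590w5402035s76>'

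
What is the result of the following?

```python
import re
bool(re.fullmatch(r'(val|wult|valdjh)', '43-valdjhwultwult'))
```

`re.fullmatch` is like wrapping the pattern in `^…$` (in single-line mode).
Here the string isn't matched end-to-end, so the call returns None, and `bool(None)` is False.

False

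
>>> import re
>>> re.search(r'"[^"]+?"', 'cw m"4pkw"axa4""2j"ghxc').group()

'"4pkw"'

`re.search` tries every starting position until one works.
The match spans [4:10] → '"4pkw"'.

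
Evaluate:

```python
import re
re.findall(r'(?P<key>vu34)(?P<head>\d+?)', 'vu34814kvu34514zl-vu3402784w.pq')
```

[('vu34', '8'), ('vu34', '5'), ('vu34', '0')]

With 2 capturing groups, `findall` returns a 2-tuple per match.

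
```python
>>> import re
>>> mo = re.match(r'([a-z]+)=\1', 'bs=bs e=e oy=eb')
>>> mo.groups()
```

('bs',)

The match spans [0:5] → 'bs=bs'.
Captured: group 1 = 'bs'.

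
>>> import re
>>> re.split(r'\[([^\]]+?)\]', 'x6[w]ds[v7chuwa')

['x6', 'w', 'ds[v7chuwa']

Matches to split on: at [2:5] → '[w]'.
The group in the pattern means `split` returns the separators' captures alongside the pieces.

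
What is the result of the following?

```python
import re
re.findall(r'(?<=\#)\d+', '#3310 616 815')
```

Because the assertion is zero-width, the text it checks is not consumed and won't appear in the result.
Walking the string: at [1:5] → '3310'.
Since nothing is captured, `findall` lists the 1 matched substring directly.

['3310']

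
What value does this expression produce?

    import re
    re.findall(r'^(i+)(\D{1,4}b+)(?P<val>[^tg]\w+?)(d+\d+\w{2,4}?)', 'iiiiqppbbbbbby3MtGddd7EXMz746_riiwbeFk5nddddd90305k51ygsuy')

[('iiii', 'qppbbbbbb', 'y3MtG', 'ddd7EX')]

The pattern matches anchored at the start of the string; then one or more of a literal 'i' (captured); then 1 to 4 of a non-digit, then one or more of the literal 'b' (captured); then any character except [tg], then one or more of a word character (lazy) (captured as 'val'); then one or more of the literal 'd', then one or more of a digit, then 2 to 4 of a word character (lazy) (captured).
Multiple groups make `findall` return tuples — one 4-tuple for the one match.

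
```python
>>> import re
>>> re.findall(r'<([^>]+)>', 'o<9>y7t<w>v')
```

One capturing group, so `findall` returns just the captured substring from each match — 2 in all.

['9', 'w']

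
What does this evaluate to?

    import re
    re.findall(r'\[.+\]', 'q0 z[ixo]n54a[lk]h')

['[ixo]n54a[lk]']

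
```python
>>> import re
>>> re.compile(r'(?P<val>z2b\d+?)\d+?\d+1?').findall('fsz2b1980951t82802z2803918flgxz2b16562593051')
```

['z2b1', 'z2b1']

With the lazy modifier that quantifier settles for the fewest repetitions that let the rest of the pattern succeed (the atoms after it are unaffected and can still be greedy).
Because there's exactly one group, `findall` drops the full match and keeps group 1 from each hit.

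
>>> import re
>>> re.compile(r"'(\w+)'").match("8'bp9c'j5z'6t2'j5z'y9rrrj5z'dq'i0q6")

None

`re.match` only tries the pattern at the start of the string.
Here the pattern fails at index 0, so the call returns None.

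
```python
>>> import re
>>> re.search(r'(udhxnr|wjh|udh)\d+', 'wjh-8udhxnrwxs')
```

Here nothing in the string fits, so the call returns None.

None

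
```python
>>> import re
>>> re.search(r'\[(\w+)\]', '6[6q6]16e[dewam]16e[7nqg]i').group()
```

'[6q6]'

The match spans [1:6] → '[6q6]'.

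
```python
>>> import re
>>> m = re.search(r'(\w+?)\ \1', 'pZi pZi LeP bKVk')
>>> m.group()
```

A backreference is literal: `\1` must see the identical characters the first group matched.
The match spans [0:7] → 'pZi pZi'.

'pZi pZi'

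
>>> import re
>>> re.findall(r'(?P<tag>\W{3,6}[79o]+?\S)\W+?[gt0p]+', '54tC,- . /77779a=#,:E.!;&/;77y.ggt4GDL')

This matches 3 to 6 of a non-word character, then one or more of one of [79o] (lazy), then a non-whitespace character (captured as 'tag'); then one or more of a non-word character (lazy), then one or more of one of [gt0p].
Walking the string: at [21:34] match '.!;&/;77y.ggt', group 1 = '.!;&/;77y'.
Because there's exactly one group, `findall` drops the full match and keeps group 1 from the one hit.

['.!;&/;77y']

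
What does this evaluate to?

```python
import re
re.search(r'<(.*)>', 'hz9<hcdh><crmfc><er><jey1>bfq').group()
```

'<hcdh><crmfc><er><jey1>'

`re.search` scans for the first position where the pattern succeeds.
The match spans [3:26] → '<hcdh><crmfc><er><jey1>'.
Captured: group 1 = 'hcdh><crmfc><er><jey1'.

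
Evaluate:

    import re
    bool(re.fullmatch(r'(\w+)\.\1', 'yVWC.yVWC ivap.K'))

False

For `fullmatch`, every character of the input must be accounted for by the pattern.
Here the pattern can't cover the whole string, so the call returns None, and `bool(None)` is False.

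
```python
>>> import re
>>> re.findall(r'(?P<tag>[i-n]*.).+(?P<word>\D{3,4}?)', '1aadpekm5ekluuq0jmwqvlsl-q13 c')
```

[('1', 'l-q')]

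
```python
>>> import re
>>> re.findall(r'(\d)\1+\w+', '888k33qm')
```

['8']

`\1` has to match the exact text group 1 already captured.
With a single group, `findall` returns only what that group captured — 1 item.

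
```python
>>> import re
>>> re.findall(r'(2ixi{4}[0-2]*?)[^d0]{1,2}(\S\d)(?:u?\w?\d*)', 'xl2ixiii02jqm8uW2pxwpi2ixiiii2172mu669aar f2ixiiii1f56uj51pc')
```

This matches the literal '2ix', then exactly 4 of the literal 'i', then zero or more of a character in [0-2] (lazy) (captured); then 1 to 2 of any character except [d0]; then a non-whitespace character, then a digit (captured); then optionally a literal 'u', then optionally a word character, then zero or more of a digit (non-capturing group).
A `+?`/`*?`/`{m,n}?` starts at its minimum and grows only as far as needed for what follows to match.
Walking the string: at [22:34] match '2ixiiii2172m', groups = ('2ixiiii', '72'); at [43:58] match '2ixiiii1f56uj51', groups = ('2ixiiii', '56').
`findall` packs the 2 group values into a tuple for every match.

[('2ixiiii', '72'), ('2ixiiii', '56')]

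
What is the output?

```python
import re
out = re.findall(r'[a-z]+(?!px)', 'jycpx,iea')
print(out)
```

['jycpx', 'iea']

`(?!…)`/`(?<!…)` only lets a position through if the neighbouring text does NOT match; no characters are consumed.
With no groups in the pattern, `findall` gives back each whole match — 2 here.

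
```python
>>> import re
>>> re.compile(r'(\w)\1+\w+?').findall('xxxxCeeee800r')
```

`\1` has to match the exact text group 1 already captured.
Scanning left to right: at [0:5] match 'xxxxC', group 1 = 'x'; at [5:10] match 'eeee8', group 1 = 'e'; at [10:13] match '00r', group 1 = '0'.
`findall` collects group 1 from each match (3 total).

['x', 'e', '0']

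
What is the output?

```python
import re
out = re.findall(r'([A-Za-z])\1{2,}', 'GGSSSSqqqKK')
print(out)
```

['S', 'q']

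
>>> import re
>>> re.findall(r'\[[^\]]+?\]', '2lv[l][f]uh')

With no groups in the pattern, `findall` gives back each whole match — 2 here.

['[l]', '[f]']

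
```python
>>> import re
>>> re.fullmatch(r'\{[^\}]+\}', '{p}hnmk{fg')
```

None

`re.fullmatch` requires the pattern to consume the entire string.
Here there's no way to consume every character, so the call returns None.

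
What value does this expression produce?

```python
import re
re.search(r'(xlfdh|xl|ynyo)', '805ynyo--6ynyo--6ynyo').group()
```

`re.search` tries every starting position until one works.
The match spans [3:7] → 'ynyo'.
Captured: group 1 = 'ynyo'.

'ynyo'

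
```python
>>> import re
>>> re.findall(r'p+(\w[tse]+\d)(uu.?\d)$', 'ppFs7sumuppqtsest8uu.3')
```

[('qtsest8', 'uu.3')]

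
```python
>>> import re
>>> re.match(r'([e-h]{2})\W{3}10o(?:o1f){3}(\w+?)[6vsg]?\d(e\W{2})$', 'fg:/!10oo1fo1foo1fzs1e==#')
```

With `match`, the pattern is implicitly anchored at the beginning.
Here position 0 doesn't satisfy it, so the call returns None.

None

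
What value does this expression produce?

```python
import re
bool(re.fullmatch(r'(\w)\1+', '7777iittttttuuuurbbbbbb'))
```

`\1` has to match the exact text group 1 already captured.
For `fullmatch`, every character of the input must be accounted for by the pattern.
Here the string isn't matched end-to-end, so the call returns None, and `bool(None)` is False.

False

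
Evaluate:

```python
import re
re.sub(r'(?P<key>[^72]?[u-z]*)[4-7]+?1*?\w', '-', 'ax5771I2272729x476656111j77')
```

Lazy quantifiers expand one character at a time until the remainder of the pattern can match.
Each match is replaced by '-'.

'--I22-----11-'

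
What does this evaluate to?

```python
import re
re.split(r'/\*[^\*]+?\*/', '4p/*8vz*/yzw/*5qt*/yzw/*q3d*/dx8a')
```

['4p', 'yzw', 'yzw', 'dx8a']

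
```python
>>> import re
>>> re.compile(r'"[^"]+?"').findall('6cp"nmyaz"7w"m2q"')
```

['"nmyaz"', '"m2q"']

Scanning left to right: at [3:10] → '"nmyaz"'; at [12:17] → '"m2q"'.
With no groups in the pattern, `findall` gives back each whole match — 2 here.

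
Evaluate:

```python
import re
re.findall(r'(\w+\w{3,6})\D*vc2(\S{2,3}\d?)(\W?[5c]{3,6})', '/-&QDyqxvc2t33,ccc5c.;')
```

Pattern: one or more of a word character, then 3 to 6 of a word character (captured); then zero or more of a non-digit, then the literal 'vc2'; then 2 to 3 of a non-whitespace character, then optionally a digit (captured); then optionally a non-word character, then 3 to 6 of one of [5c] (captured).
Scanning left to right: at [3:20] match 'QDyqxvc2t33,ccc5c', groups = ('QDyqx', 't33', ',ccc5c').
3 groups means the one result is a tuple of 3 captured strings — 1 here.

[('QDyqx', 't33', ',ccc5c')]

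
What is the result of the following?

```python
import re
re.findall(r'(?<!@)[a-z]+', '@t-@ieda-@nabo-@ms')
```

['eda', 'abo', 's']

The negative lookaround is zero-width — it rules out positions where the adjacent text would match, without consuming anything.
Matches: at [5:8] → 'eda'; at [11:14] → 'abo'; at [17:18] → 's'.
`findall` yields the raw match text (3 of them) because the pattern has no groups.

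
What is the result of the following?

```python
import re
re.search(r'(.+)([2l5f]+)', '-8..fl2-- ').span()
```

(0, 7)

This matches one or more of any character (captured); then one or more of one of [2l5f] (captured).
`re.search` tries every starting position until one works.
The match spans [0:7] → '-8..fl2'.
Captured: group 1 = '-8..fl', group 2 = '2'.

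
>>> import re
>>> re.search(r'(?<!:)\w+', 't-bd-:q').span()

(0, 1)

Because the assertion is negative and zero-width, positions next to the forbidden text are skipped.
`search` walks the string left to right and returns the first match it finds.
The match spans [0:1] → 't'.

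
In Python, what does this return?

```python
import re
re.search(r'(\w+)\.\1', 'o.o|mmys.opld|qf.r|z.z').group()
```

`\1` has to match the exact text group 1 already captured.
The match spans [0:3] → 'o.o'.

'o.o'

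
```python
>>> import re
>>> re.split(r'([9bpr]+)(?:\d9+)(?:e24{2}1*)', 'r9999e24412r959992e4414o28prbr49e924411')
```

['', 'r99', '2r959992e4414o28prbr49e924411']

`re.split` interleaves the captured-group text with the surrounding fragments.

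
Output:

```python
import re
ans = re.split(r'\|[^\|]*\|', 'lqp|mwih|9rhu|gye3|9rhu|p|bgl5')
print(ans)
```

['lqp', '9rhu', '9rhu', 'bgl5']

Matches to split on: at [3:9] → '|mwih|'; at [13:19] → '|gye3|'; at [23:26] → '|p|'.
Splitting on the pattern gives 4 pieces.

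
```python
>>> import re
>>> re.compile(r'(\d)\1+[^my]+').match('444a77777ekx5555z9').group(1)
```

The backreference `\1` re-matches whatever the first group consumed, character for character.
`match` is anchored at position 0; if the pattern doesn't fit there, it returns None.
The match spans [0:18] → '444a77777ekx5555z9'.
Captured: group 1 = '4'.

'4'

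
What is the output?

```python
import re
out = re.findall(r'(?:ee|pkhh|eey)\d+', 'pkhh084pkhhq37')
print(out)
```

Matches: at [0:7] → 'pkhh084'.
Since nothing is captured, `findall` lists the 1 matched substring directly.

['pkhh084']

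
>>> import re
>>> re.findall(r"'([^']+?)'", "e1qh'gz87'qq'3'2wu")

With a single group, `findall` returns only what that group captured — 2 items.

['gz87', '3']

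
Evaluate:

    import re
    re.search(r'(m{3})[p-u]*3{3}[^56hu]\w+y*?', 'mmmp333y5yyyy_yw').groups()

('mmm',)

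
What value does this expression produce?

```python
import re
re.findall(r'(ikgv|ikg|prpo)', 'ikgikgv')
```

`|` is ordered: at each position the engine commits to the first alternative that works.
`findall` collects group 1 from each match (2 total).

['ikg', 'ikgv']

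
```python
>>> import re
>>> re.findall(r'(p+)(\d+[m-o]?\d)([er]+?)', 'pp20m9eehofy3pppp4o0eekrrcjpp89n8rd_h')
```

The `?` after the quantifier makes it lazy — it takes as little as possible before letting the rest of the pattern try.
Multiple groups make `findall` return tuples — one 3-tuple for each match.

[('pp', '20m9', 'e'), ('pppp', '4o0', 'e'), ('pp', '89n8', 'r')]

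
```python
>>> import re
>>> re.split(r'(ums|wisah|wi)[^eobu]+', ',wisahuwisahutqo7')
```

[',', 'wi', 'u', 'wi', 'utqo7']

Matches to split on: at [1:6] → 'wisah'; at [7:12] → 'wisah'.
`re.split` interleaves the captured-group text with the surrounding fragments.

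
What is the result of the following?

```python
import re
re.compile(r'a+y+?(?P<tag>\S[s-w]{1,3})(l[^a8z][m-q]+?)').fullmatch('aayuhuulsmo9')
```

`re.fullmatch` is like wrapping the pattern in `^…$` (in single-line mode).
Here the string isn't matched end-to-end, so the call returns None.

None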